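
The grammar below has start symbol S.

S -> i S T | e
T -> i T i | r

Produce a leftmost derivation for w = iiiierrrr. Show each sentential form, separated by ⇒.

S ⇒ iST ⇒ iiSTT ⇒ iiiSTTT ⇒ iiiiSTTTT ⇒ iiiieTTTT ⇒ iiiierTTT ⇒ iiiierrTT ⇒ iiiierrrT ⇒ iiiierrrr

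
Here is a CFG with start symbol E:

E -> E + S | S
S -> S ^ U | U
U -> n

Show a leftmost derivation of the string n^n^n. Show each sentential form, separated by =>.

E => S => S^U => S^U^U => U^U^U => n^U^U => n^n^U => n^n^n

E => S   [E -> S]
S => S^U   [S -> S ^ U]
S^U => S^U^U   [S -> S ^ U]
S^U^U => U^U^U   [S -> U]
U^U^U => n^U^U   [U -> n]
n^U^U => n^n^U   [U -> n]
n^n^U => n^n^n   [U -> n]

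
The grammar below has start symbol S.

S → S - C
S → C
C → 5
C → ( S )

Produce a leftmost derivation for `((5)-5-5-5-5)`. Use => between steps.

S=>C=>(S)=>(S-C)=>(S-C-C)=>(S-C-C-C)=>(S-C-C-C-C)=>(C-C-C-C-C)=>((S)-C-C-C-C)=>((C)-C-C-C-C)=>((5)-C-C-C-C)=>((5)-5-C-C-C)=>((5)-5-5-C-C)=>((5)-5-5-5-C)=>((5)-5-5-5-5)

S => C   [S → C]
C => (S)   [C → ( S )]
(S) => (S-C)   [S → S - C]
(S-C) => (S-C-C)   [S → S - C]
(S-C-C) => (S-C-C-C)   [S → S - C]
(S-C-C-C) => (S-C-C-C-C)   [S → S - C]
(S-C-C-C-C) => (C-C-C-C-C)   [S → C]
(C-C-C-C-C) => ((S)-C-C-C-C)   [C → ( S )]
((S)-C-C-C-C) => ((C)-C-C-C-C)   [S → C]
((C)-C-C-C-C) => ((5)-C-C-C-C)   [C → 5]
((5)-C-C-C-C) => ((5)-5-C-C-C)   [C → 5]
((5)-5-C-C-C) => ((5)-5-5-C-C)   [C → 5]
((5)-5-5-C-C) => ((5)-5-5-5-C)   [C → 5]
((5)-5-5-5-C) => ((5)-5-5-5-5)   [C → 5]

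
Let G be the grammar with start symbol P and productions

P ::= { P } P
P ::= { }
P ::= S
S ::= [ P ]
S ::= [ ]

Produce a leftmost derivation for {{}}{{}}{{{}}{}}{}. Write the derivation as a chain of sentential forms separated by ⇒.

P ⇒ {P}P   [P ::= { P } P]
{P}P ⇒ {{}}P   [P ::= { }]
{{}}P ⇒ {{}}{P}P   [P ::= { P } P]
{{}}{P}P ⇒ {{}}{{}}P   [P ::= { }]
{{}}{{}}P ⇒ {{}}{{}}{P}P   [P ::= { P } P]
{{}}{{}}{P}P ⇒ {{}}{{}}{{P}P}P   [P ::= { P } P]
{{}}{{}}{{P}P}P ⇒ {{}}{{}}{{{}}P}P   [P ::= { }]
{{}}{{}}{{{}}P}P ⇒ {{}}{{}}{{{}}{}}P   [P ::= { }]
{{}}{{}}{{{}}{}}P ⇒ {{}}{{}}{{{}}{}}{}   [P ::= { }]

P ⇒ {P}P ⇒ {{}}P ⇒ {{}}{P}P ⇒ {{}}{{}}P ⇒ {{}}{{}}{P}P ⇒ {{}}{{}}{{P}P}P ⇒ {{}}{{}}{{{}}P}P ⇒ {{}}{{}}{{{}}{}}P ⇒ {{}}{{}}{{{}}{}}{}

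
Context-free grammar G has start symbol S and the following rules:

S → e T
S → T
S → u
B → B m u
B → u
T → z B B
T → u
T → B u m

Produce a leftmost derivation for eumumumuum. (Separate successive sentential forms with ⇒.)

S ⇒ eT   [S → e T]
eT ⇒ eBum   [T → B u m]
eBum ⇒ eBmuum   [B → B m u]
eBmuum ⇒ eBmumuum   [B → B m u]
eBmumuum ⇒ eBmumumuum   [B → B m u]
eBmumumuum ⇒ eumumumuum   [B → u]

S ⇒ eT ⇒ eBum ⇒ eBmuum ⇒ eBmumuum ⇒ eBmumumuum ⇒ eumumumuum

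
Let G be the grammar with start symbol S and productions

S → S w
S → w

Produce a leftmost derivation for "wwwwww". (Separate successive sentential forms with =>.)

S => Sw   [S → S w]
Sw => Sww   [S → S w]
Sww => Swww   [S → S w]
Swww => Swwww   [S → S w]
Swwww => Swwwww   [S → S w]
Swwwww => wwwwww   [S → w]

S => Sw => Sww => Swww => Swwww => Swwwww => wwwwww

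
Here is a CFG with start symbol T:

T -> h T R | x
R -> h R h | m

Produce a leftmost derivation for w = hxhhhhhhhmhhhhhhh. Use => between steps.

T => hTR => hxR => hxhRh => hxhhRhh => hxhhhRhhh => hxhhhhRhhhh => hxhhhhhRhhhhh => hxhhhhhhRhhhhhh => hxhhhhhhhRhhhhhhh => hxhhhhhhhmhhhhhhh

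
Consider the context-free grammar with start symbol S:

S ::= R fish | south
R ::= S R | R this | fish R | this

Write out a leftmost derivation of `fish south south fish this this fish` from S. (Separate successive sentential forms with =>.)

S => R fish => R this fish => fish R this fish => fish S R this fish => fish south R this fish => fish south S R this fish => fish south south R this fish => fish south south fish R this fish => fish south south fish this this fish

S => R fish   [S ::= R fish]
R fish => R this fish   [R ::= R this]
R this fish => fish R this fish   [R ::= fish R]
fish R this fish => fish S R this fish   [R ::= S R]
fish S R this fish => fish south R this fish   [S ::= south]
fish south R this fish => fish south S R this fish   [R ::= S R]
fish south S R this fish => fish south south R this fish   [S ::= south]
fish south south R this fish => fish south south fish R this fish   [R ::= fish R]
fish south south fish R this fish => fish south south fish this this fish   [R ::= this]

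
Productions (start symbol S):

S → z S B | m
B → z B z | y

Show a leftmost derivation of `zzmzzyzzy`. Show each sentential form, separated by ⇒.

S ⇒ zSB ⇒ zzSBB ⇒ zzmBB ⇒ zzmzBzB ⇒ zzmzzBzzB ⇒ zzmzzyzzB ⇒ zzmzzyzzy

S ⇒ zSB   [S → z S B]
zSB ⇒ zzSBB   [S → z S B]
zzSBB ⇒ zzmBB   [S → m]
zzmBB ⇒ zzmzBzB   [B → z B z]
zzmzBzB ⇒ zzmzzBzzB   [B → z B z]
zzmzzBzzB ⇒ zzmzzyzzB   [B → y]
zzmzzyzzB ⇒ zzmzzyzzy   [B → y]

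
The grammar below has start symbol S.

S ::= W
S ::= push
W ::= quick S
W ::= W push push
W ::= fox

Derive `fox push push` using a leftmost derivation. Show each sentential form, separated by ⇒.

S ⇒ W ⇒ W push push ⇒ fox push push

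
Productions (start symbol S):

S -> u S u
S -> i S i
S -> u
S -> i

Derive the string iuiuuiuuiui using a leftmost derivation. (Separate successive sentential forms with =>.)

S=>iSi=>iuSui=>iuiSiui=>iuiuSuiui=>iuiuuSuuiui=>iuiuuiuuiui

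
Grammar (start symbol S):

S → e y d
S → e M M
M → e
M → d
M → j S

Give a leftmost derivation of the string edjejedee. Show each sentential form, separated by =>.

S => eMM => edM => edjS => edjeMM => edjejSM => edjejeMMM => edjejedMM => edjejedeM => edjejedee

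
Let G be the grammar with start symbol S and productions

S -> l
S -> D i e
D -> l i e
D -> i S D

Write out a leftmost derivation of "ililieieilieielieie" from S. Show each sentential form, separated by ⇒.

S ⇒ Die ⇒ iSDie ⇒ ilDie ⇒ iliSDie ⇒ iliDieDie ⇒ ililieieDie ⇒ ililieieiSDie ⇒ ililieieiDieDie ⇒ ililieieilieieDie ⇒ ililieieilieielieie

S ⇒ Die   [S -> D i e]
Die ⇒ iSDie   [D -> i S D]
iSDie ⇒ ilDie   [S -> l]
ilDie ⇒ iliSDie   [D -> i S D]
iliSDie ⇒ iliDieDie   [S -> D i e]
iliDieDie ⇒ ililieieDie   [D -> l i e]
ililieieDie ⇒ ililieieiSDie   [D -> i S D]
ililieieiSDie ⇒ ililieieiDieDie   [S -> D i e]
ililieieiDieDie ⇒ ililieieilieieDie   [D -> l i e]
ililieieilieieDie ⇒ ililieieilieielieie   [D -> l i e]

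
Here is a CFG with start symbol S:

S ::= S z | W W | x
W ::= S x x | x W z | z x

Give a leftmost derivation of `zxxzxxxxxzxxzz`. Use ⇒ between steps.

S⇒Sz⇒WWz⇒zxWz⇒zxxWzz⇒zxxSxxzz⇒zxxWWxxzz⇒zxxzxWxxzz⇒zxxzxxWzxxzz⇒zxxzxxSxxzxxzz⇒zxxzxxxxxzxxzz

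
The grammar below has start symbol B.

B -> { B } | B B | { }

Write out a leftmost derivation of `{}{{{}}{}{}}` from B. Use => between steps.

B => BB => {}B => {}{B} => {}{BB} => {}{BBB} => {}{{B}BB} => {}{{{}}BB} => {}{{{}}{}B} => {}{{{}}{}{}}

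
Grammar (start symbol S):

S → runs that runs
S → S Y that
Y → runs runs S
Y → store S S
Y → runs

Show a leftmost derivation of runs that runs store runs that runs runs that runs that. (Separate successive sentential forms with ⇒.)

S ⇒ S Y that   [S → S Y that]
S Y that ⇒ runs that runs Y that   [S → runs that runs]
runs that runs Y that ⇒ runs that runs store S S that   [Y → store S S]
runs that runs store S S that ⇒ runs that runs store runs that runs S that   [S → runs that runs]
runs that runs store runs that runs S that ⇒ runs that runs store runs that runs runs that runs that   [S → runs that runs]

S ⇒ S Y that ⇒ runs that runs Y that ⇒ runs that runs store S S that ⇒ runs that runs store runs that runs S that ⇒ runs that runs store runs that runs runs that runs that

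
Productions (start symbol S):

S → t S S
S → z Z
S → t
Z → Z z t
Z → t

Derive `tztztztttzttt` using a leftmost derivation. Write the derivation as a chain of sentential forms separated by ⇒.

S ⇒ tSS   [S → t S S]
tSS ⇒ tzZS   [S → z Z]
tzZS ⇒ tzZztS   [Z → Z z t]
tzZztS ⇒ tzZztztS   [Z → Z z t]
tzZztztS ⇒ tztztztS   [Z → t]
tztztztS ⇒ tztztzttSS   [S → t S S]
tztztzttSS ⇒ tztztztttSSS   [S → t S S]
tztztztttSSS ⇒ tztztztttzZSS   [S → z Z]
tztztztttzZSS ⇒ tztztztttztSS   [Z → t]
tztztztttztSS ⇒ tztztztttzttS   [S → t]
tztztztttzttS ⇒ tztztztttzttt   [S → t]

S ⇒ tSS ⇒ tzZS ⇒ tzZztS ⇒ tzZztztS ⇒ tztztztS ⇒ tztztzttSS ⇒ tztztztttSSS ⇒ tztztztttzZSS ⇒ tztztztttztSS ⇒ tztztztttzttS ⇒ tztztztttzttt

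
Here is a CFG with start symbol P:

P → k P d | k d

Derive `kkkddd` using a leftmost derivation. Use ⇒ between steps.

P ⇒ kPd ⇒ kkPdd ⇒ kkkddd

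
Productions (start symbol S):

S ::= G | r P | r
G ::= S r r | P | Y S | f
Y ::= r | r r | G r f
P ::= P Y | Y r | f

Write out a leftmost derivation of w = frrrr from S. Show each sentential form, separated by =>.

S=>G=>Srr=>Grr=>Prr=>PYrr=>fYrr=>frrrr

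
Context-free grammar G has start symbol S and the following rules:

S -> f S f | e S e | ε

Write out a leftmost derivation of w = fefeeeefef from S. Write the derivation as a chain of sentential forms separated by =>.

S => fSf   [S -> f S f]
fSf => feSef   [S -> e S e]
feSef => fefSfef   [S -> f S f]
fefSfef => fefeSefef   [S -> e S e]
fefeSefef => fefeeSeefef   [S -> e S e]
fefeeSeefef => fefeeeefef   [S -> ε]

S=>fSf=>feSef=>fefSfef=>fefeSefef=>fefeeSeefef=>fefeeeefef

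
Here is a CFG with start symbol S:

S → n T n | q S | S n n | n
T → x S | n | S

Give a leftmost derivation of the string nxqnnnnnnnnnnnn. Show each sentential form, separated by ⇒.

S⇒nTn⇒nxSn⇒nxSnnn⇒nxqSnnn⇒nxqSnnnnn⇒nxqSnnnnnnn⇒nxqnTnnnnnnnn⇒nxqnSnnnnnnnn⇒nxqnSnnnnnnnnnn⇒nxqnnnnnnnnnnnn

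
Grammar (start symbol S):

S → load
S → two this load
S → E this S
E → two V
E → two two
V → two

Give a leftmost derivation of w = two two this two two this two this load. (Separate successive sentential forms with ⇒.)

S ⇒ E this S ⇒ two two this S ⇒ two two this E this S ⇒ two two this two V this S ⇒ two two this two two this S ⇒ two two this two two this two this load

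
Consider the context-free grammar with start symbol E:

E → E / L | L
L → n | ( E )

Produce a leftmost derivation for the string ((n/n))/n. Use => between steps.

E => E/L => L/L => (E)/L => (L)/L => ((E))/L => ((E/L))/L => ((L/L))/L => ((n/L))/L => ((n/n))/L => ((n/n))/n

E => E/L   [E → E / L]
E/L => L/L   [E → L]
L/L => (E)/L   [L → ( E )]
(E)/L => (L)/L   [E → L]
(L)/L => ((E))/L   [L → ( E )]
((E))/L => ((E/L))/L   [E → E / L]
((E/L))/L => ((L/L))/L   [E → L]
((L/L))/L => ((n/L))/L   [L → n]
((n/L))/L => ((n/n))/L   [L → n]
((n/n))/L => ((n/n))/n   [L → n]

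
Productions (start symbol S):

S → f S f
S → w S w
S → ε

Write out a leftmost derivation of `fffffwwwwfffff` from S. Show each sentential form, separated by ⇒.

S ⇒ fSf   [S → f S f]
fSf ⇒ ffSff   [S → f S f]
ffSff ⇒ fffSfff   [S → f S f]
fffSfff ⇒ ffffSffff   [S → f S f]
ffffSffff ⇒ fffffSfffff   [S → f S f]
fffffSfffff ⇒ fffffwSwfffff   [S → w S w]
fffffwSwfffff ⇒ fffffwwSwwfffff   [S → w S w]
fffffwwSwwfffff ⇒ fffffwwwwfffff   [S → ε]

S ⇒ fSf ⇒ ffSff ⇒ fffSfff ⇒ ffffSffff ⇒ fffffSfffff ⇒ fffffwSwfffff ⇒ fffffwwSwwfffff ⇒ fffffwwwwfffff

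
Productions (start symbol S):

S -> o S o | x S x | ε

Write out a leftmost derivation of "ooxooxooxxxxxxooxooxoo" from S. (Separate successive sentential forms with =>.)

S => oSo   [S -> o S o]
oSo => ooSoo   [S -> o S o]
ooSoo => ooxSxoo   [S -> x S x]
ooxSxoo => ooxoSoxoo   [S -> o S o]
ooxoSoxoo => ooxooSooxoo   [S -> o S o]
ooxooSooxoo => ooxooxSxooxoo   [S -> x S x]
ooxooxSxooxoo => ooxooxoSoxooxoo   [S -> o S o]
ooxooxoSoxooxoo => ooxooxooSooxooxoo   [S -> o S o]
ooxooxooSooxooxoo => ooxooxooxSxooxooxoo   [S -> x S x]
ooxooxooxSxooxooxoo => ooxooxooxxSxxooxooxoo   [S -> x S x]
ooxooxooxxSxxooxooxoo => ooxooxooxxxSxxxooxooxoo   [S -> x S x]
ooxooxooxxxSxxxooxooxoo => ooxooxooxxxxxxooxooxoo   [S -> ε]

S => oSo => ooSoo => ooxSxoo => ooxoSoxoo => ooxooSooxoo => ooxooxSxooxoo => ooxooxoSoxooxoo => ooxooxooSooxooxoo => ooxooxooxSxooxooxoo => ooxooxooxxSxxooxooxoo => ooxooxooxxxSxxxooxooxoo => ooxooxooxxxxxxooxooxoo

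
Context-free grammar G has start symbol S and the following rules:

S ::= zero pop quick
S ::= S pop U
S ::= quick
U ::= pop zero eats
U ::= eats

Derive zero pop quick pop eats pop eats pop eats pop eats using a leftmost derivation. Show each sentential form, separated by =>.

S => S pop U => S pop U pop U => S pop U pop U pop U => S pop U pop U pop U pop U => zero pop quick pop U pop U pop U pop U => zero pop quick pop eats pop U pop U pop U => zero pop quick pop eats pop eats pop U pop U => zero pop quick pop eats pop eats pop eats pop U => zero pop quick pop eats pop eats pop eats pop eats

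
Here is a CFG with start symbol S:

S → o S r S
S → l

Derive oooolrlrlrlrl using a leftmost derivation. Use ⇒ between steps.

S ⇒ oSrS   [S → o S r S]
oSrS ⇒ ooSrSrS   [S → o S r S]
ooSrSrS ⇒ oooSrSrSrS   [S → o S r S]
oooSrSrSrS ⇒ ooooSrSrSrSrS   [S → o S r S]
ooooSrSrSrSrS ⇒ oooolrSrSrSrS   [S → l]
oooolrSrSrSrS ⇒ oooolrlrSrSrS   [S → l]
oooolrlrSrSrS ⇒ oooolrlrlrSrS   [S → l]
oooolrlrlrSrS ⇒ oooolrlrlrlrS   [S → l]
oooolrlrlrlrS ⇒ oooolrlrlrlrl   [S → l]

S⇒oSrS⇒ooSrSrS⇒oooSrSrSrS⇒ooooSrSrSrSrS⇒oooolrSrSrSrS⇒oooolrlrSrSrS⇒oooolrlrlrSrS⇒oooolrlrlrlrS⇒oooolrlrlrlrl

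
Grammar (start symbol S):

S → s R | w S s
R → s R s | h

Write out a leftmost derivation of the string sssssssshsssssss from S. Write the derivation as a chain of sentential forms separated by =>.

S => sR   [S → s R]
sR => ssRs   [R → s R s]
ssRs => sssRss   [R → s R s]
sssRss => ssssRsss   [R → s R s]
ssssRsss => sssssRssss   [R → s R s]
sssssRssss => ssssssRsssss   [R → s R s]
ssssssRsssss => sssssssRssssss   [R → s R s]
sssssssRssssss => ssssssssRsssssss   [R → s R s]
ssssssssRsssssss => sssssssshsssssss   [R → h]

S => sR => ssRs => sssRss => ssssRsss => sssssRssss => ssssssRsssss => sssssssRssssss => ssssssssRsssssss => sssssssshsssssss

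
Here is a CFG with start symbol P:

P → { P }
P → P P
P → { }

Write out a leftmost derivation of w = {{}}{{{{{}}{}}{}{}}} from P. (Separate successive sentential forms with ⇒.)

P ⇒ PP   [P → P P]
PP ⇒ {P}P   [P → { P }]
{P}P ⇒ {{}}P   [P → { }]
{{}}P ⇒ {{}}{P}   [P → { P }]
{{}}{P} ⇒ {{}}{{P}}   [P → { P }]
{{}}{{P}} ⇒ {{}}{{PP}}   [P → P P]
{{}}{{PP}} ⇒ {{}}{{PPP}}   [P → P P]
{{}}{{PPP}} ⇒ {{}}{{{P}PP}}   [P → { P }]
{{}}{{{P}PP}} ⇒ {{}}{{{PP}PP}}   [P → P P]
{{}}{{{PP}PP}} ⇒ {{}}{{{{P}P}PP}}   [P → { P }]
{{}}{{{{P}P}PP}} ⇒ {{}}{{{{{}}P}PP}}   [P → { }]
{{}}{{{{{}}P}PP}} ⇒ {{}}{{{{{}}{}}PP}}   [P → { }]
{{}}{{{{{}}{}}PP}} ⇒ {{}}{{{{{}}{}}{}P}}   [P → { }]
{{}}{{{{{}}{}}{}P}} ⇒ {{}}{{{{{}}{}}{}{}}}   [P → { }]

P ⇒ PP ⇒ {P}P ⇒ {{}}P ⇒ {{}}{P} ⇒ {{}}{{P}} ⇒ {{}}{{PP}} ⇒ {{}}{{PPP}} ⇒ {{}}{{{P}PP}} ⇒ {{}}{{{PP}PP}} ⇒ {{}}{{{{P}P}PP}} ⇒ {{}}{{{{{}}P}PP}} ⇒ {{}}{{{{{}}{}}PP}} ⇒ {{}}{{{{{}}{}}{}P}} ⇒ {{}}{{{{{}}{}}{}{}}}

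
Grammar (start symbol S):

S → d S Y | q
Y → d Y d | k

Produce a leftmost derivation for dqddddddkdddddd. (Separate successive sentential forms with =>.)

S => dSY   [S → d S Y]
dSY => dqY   [S → q]
dqY => dqdYd   [Y → d Y d]
dqdYd => dqddYdd   [Y → d Y d]
dqddYdd => dqdddYddd   [Y → d Y d]
dqdddYddd => dqddddYdddd   [Y → d Y d]
dqddddYdddd => dqdddddYddddd   [Y → d Y d]
dqdddddYddddd => dqddddddYdddddd   [Y → d Y d]
dqddddddYdddddd => dqddddddkdddddd   [Y → k]

S=>dSY=>dqY=>dqdYd=>dqddYdd=>dqdddYddd=>dqddddYdddd=>dqdddddYddddd=>dqddddddYdddddd=>dqddddddkdddddd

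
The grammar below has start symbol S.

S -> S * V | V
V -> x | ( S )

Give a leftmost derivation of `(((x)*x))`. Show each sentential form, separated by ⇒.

S ⇒ V   [S -> V]
V ⇒ (S)   [V -> ( S )]
(S) ⇒ (V)   [S -> V]
(V) ⇒ ((S))   [V -> ( S )]
((S)) ⇒ ((S*V))   [S -> S * V]
((S*V)) ⇒ ((V*V))   [S -> V]
((V*V)) ⇒ (((S)*V))   [V -> ( S )]
(((S)*V)) ⇒ (((V)*V))   [S -> V]
(((V)*V)) ⇒ (((x)*V))   [V -> x]
(((x)*V)) ⇒ (((x)*x))   [V -> x]

S ⇒ V ⇒ (S) ⇒ (V) ⇒ ((S)) ⇒ ((S*V)) ⇒ ((V*V)) ⇒ (((S)*V)) ⇒ (((V)*V)) ⇒ (((x)*V)) ⇒ (((x)*x))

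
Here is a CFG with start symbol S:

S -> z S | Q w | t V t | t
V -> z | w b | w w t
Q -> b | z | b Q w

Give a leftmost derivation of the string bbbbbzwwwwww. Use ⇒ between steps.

S ⇒ Qw   [S -> Q w]
Qw ⇒ bQww   [Q -> b Q w]
bQww ⇒ bbQwww   [Q -> b Q w]
bbQwww ⇒ bbbQwwww   [Q -> b Q w]
bbbQwwww ⇒ bbbbQwwwww   [Q -> b Q w]
bbbbQwwwww ⇒ bbbbbQwwwwww   [Q -> b Q w]
bbbbbQwwwwww ⇒ bbbbbzwwwwww   [Q -> z]

S⇒Qw⇒bQww⇒bbQwww⇒bbbQwwww⇒bbbbQwwwww⇒bbbbbQwwwwww⇒bbbbbzwwwwww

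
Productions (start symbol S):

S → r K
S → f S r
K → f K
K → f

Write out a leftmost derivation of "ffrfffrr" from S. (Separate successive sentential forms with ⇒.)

S⇒fSr⇒ffSrr⇒ffrKrr⇒ffrfKrr⇒ffrffKrr⇒ffrfffrr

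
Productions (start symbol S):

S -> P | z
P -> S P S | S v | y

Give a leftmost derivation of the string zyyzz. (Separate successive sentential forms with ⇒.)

S⇒P⇒SPS⇒zPS⇒zSPSS⇒zPPSS⇒zyPSS⇒zyySS⇒zyyzS⇒zyyzz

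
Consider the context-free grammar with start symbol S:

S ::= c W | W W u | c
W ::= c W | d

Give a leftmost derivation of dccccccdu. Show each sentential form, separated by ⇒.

S ⇒ WWu ⇒ dWu ⇒ dcWu ⇒ dccWu ⇒ dcccWu ⇒ dccccWu ⇒ dcccccWu ⇒ dccccccWu ⇒ dccccccdu

S ⇒ WWu   [S ::= W W u]
WWu ⇒ dWu   [W ::= d]
dWu ⇒ dcWu   [W ::= c W]
dcWu ⇒ dccWu   [W ::= c W]
dccWu ⇒ dcccWu   [W ::= c W]
dcccWu ⇒ dccccWu   [W ::= c W]
dccccWu ⇒ dcccccWu   [W ::= c W]
dcccccWu ⇒ dccccccWu   [W ::= c W]
dccccccWu ⇒ dccccccdu   [W ::= d]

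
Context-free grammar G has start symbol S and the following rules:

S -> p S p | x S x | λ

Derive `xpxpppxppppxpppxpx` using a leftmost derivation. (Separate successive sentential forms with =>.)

S=>xSx=>xpSpx=>xpxSxpx=>xpxpSpxpx=>xpxppSppxpx=>xpxpppSpppxpx=>xpxpppxSxpppxpx=>xpxpppxpSpxpppxpx=>xpxpppxppSppxpppxpx=>xpxpppxppppxpppxpx

S => xSx   [S -> x S x]
xSx => xpSpx   [S -> p S p]
xpSpx => xpxSxpx   [S -> x S x]
xpxSxpx => xpxpSpxpx   [S -> p S p]
xpxpSpxpx => xpxppSppxpx   [S -> p S p]
xpxppSppxpx => xpxpppSpppxpx   [S -> p S p]
xpxpppSpppxpx => xpxpppxSxpppxpx   [S -> x S x]
xpxpppxSxpppxpx => xpxpppxpSpxpppxpx   [S -> p S p]
xpxpppxpSpxpppxpx => xpxpppxppSppxpppxpx   [S -> p S p]
xpxpppxppSppxpppxpx => xpxpppxppppxpppxpx   [S -> λ]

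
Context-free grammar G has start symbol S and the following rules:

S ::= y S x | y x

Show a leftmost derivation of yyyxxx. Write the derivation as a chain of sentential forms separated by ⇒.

S ⇒ ySx   [S ::= y S x]
ySx ⇒ yySxx   [S ::= y S x]
yySxx ⇒ yyyxxx   [S ::= y x]

S ⇒ ySx ⇒ yySxx ⇒ yyyxxx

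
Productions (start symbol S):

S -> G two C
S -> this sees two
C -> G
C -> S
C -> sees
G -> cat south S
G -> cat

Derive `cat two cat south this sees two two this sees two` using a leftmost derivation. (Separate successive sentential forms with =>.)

S => G two C   [S -> G two C]
G two C => cat two C   [G -> cat]
cat two C => cat two S   [C -> S]
cat two S => cat two G two C   [S -> G two C]
cat two G two C => cat two cat south S two C   [G -> cat south S]
cat two cat south S two C => cat two cat south this sees two two C   [S -> this sees two]
cat two cat south this sees two two C => cat two cat south this sees two two S   [C -> S]
cat two cat south this sees two two S => cat two cat south this sees two two this sees two   [S -> this sees two]

S => G two C => cat two C => cat two S => cat two G two C => cat two cat south S two C => cat two cat south this sees two two C => cat two cat south this sees two two S => cat two cat south this sees two two this sees two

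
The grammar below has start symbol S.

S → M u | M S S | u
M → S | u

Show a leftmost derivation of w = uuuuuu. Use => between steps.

S => Mu   [S → M u]
Mu => Su   [M → S]
Su => MSSu   [S → M S S]
MSSu => SSSu   [M → S]
SSSu => MSSSSu   [S → M S S]
MSSSSu => uSSSSu   [M → u]
uSSSSu => uuSSSu   [S → u]
uuSSSu => uuuSSu   [S → u]
uuuSSu => uuuuSu   [S → u]
uuuuSu => uuuuuu   [S → u]

S=>Mu=>Su=>MSSu=>SSSu=>MSSSSu=>uSSSSu=>uuSSSu=>uuuSSu=>uuuuSu=>uuuuuu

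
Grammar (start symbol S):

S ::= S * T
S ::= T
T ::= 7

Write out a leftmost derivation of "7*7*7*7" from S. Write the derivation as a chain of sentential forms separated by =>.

S => S*T   [S ::= S * T]
S*T => S*T*T   [S ::= S * T]
S*T*T => S*T*T*T   [S ::= S * T]
S*T*T*T => T*T*T*T   [S ::= T]
T*T*T*T => 7*T*T*T   [T ::= 7]
7*T*T*T => 7*7*T*T   [T ::= 7]
7*7*T*T => 7*7*7*T   [T ::= 7]
7*7*7*T => 7*7*7*7   [T ::= 7]

S => S*T => S*T*T => S*T*T*T => T*T*T*T => 7*T*T*T => 7*7*T*T => 7*7*7*T => 7*7*7*7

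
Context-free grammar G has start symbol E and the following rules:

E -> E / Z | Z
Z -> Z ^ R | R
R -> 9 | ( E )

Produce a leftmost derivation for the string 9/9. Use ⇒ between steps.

E⇒E/Z⇒Z/Z⇒R/Z⇒9/Z⇒9/R⇒9/9

E ⇒ E/Z   [E -> E / Z]
E/Z ⇒ Z/Z   [E -> Z]
Z/Z ⇒ R/Z   [Z -> R]
R/Z ⇒ 9/Z   [R -> 9]
9/Z ⇒ 9/R   [Z -> R]
9/R ⇒ 9/9   [R -> 9]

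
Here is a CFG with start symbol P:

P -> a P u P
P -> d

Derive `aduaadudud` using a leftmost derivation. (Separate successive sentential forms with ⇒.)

P ⇒ aPuP   [P -> a P u P]
aPuP ⇒ aduP   [P -> d]
aduP ⇒ aduaPuP   [P -> a P u P]
aduaPuP ⇒ aduaaPuPuP   [P -> a P u P]
aduaaPuPuP ⇒ aduaaduPuP   [P -> d]
aduaaduPuP ⇒ aduaaduduP   [P -> d]
aduaaduduP ⇒ aduaadudud   [P -> d]

P ⇒ aPuP ⇒ aduP ⇒ aduaPuP ⇒ aduaaPuPuP ⇒ aduaaduPuP ⇒ aduaaduduP ⇒ aduaadudud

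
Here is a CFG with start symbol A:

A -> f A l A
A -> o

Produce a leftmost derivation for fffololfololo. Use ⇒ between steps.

A ⇒ fAlA   [A -> f A l A]
fAlA ⇒ ffAlAlA   [A -> f A l A]
ffAlAlA ⇒ fffAlAlAlA   [A -> f A l A]
fffAlAlAlA ⇒ fffolAlAlA   [A -> o]
fffolAlAlA ⇒ fffololAlA   [A -> o]
fffololAlA ⇒ fffololfAlAlA   [A -> f A l A]
fffololfAlAlA ⇒ fffololfolAlA   [A -> o]
fffololfolAlA ⇒ fffololfololA   [A -> o]
fffololfololA ⇒ fffololfololo   [A -> o]

A ⇒ fAlA ⇒ ffAlAlA ⇒ fffAlAlAlA ⇒ fffolAlAlA ⇒ fffololAlA ⇒ fffololfAlAlA ⇒ fffololfolAlA ⇒ fffololfololA ⇒ fffololfololo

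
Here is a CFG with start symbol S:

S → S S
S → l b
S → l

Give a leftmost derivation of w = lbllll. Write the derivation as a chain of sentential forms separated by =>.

S => SS   [S → S S]
SS => lbS   [S → l b]
lbS => lbSS   [S → S S]
lbSS => lbSSS   [S → S S]
lbSSS => lbSSSS   [S → S S]
lbSSSS => lblSSS   [S → l]
lblSSS => lbllSS   [S → l]
lbllSS => lblllS   [S → l]
lblllS => lbllll   [S → l]

S=>SS=>lbS=>lbSS=>lbSSS=>lbSSSS=>lblSSS=>lbllSS=>lblllS=>lbllll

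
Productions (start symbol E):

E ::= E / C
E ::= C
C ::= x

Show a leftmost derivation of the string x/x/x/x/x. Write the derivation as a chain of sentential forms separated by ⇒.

E⇒E/C⇒E/C/C⇒E/C/C/C⇒E/C/C/C/C⇒C/C/C/C/C⇒x/C/C/C/C⇒x/x/C/C/C⇒x/x/x/C/C⇒x/x/x/x/C⇒x/x/x/x/x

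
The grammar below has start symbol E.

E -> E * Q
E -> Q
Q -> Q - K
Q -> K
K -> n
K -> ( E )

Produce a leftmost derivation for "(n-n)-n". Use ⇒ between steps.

E ⇒ Q ⇒ Q-K ⇒ K-K ⇒ (E)-K ⇒ (Q)-K ⇒ (Q-K)-K ⇒ (K-K)-K ⇒ (n-K)-K ⇒ (n-n)-K ⇒ (n-n)-n

E ⇒ Q   [E -> Q]
Q ⇒ Q-K   [Q -> Q - K]
Q-K ⇒ K-K   [Q -> K]
K-K ⇒ (E)-K   [K -> ( E )]
(E)-K ⇒ (Q)-K   [E -> Q]
(Q)-K ⇒ (Q-K)-K   [Q -> Q - K]
(Q-K)-K ⇒ (K-K)-K   [Q -> K]
(K-K)-K ⇒ (n-K)-K   [K -> n]
(n-K)-K ⇒ (n-n)-K   [K -> n]
(n-n)-K ⇒ (n-n)-n   [K -> n]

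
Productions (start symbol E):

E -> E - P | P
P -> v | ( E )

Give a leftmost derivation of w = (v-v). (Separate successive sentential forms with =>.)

E => P   [E -> P]
P => (E)   [P -> ( E )]
(E) => (E-P)   [E -> E - P]
(E-P) => (P-P)   [E -> P]
(P-P) => (v-P)   [P -> v]
(v-P) => (v-v)   [P -> v]

E=>P=>(E)=>(E-P)=>(P-P)=>(v-P)=>(v-v)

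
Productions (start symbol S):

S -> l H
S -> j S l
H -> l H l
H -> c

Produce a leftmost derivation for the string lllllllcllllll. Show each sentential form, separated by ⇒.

S ⇒ lH ⇒ llHl ⇒ lllHll ⇒ llllHlll ⇒ lllllHllll ⇒ llllllHlllll ⇒ lllllllHllllll ⇒ lllllllcllllll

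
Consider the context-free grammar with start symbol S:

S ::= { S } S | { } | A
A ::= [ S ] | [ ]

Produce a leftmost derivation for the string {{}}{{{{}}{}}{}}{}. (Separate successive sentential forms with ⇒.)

S ⇒ {S}S ⇒ {{}}S ⇒ {{}}{S}S ⇒ {{}}{{S}S}S ⇒ {{}}{{{S}S}S}S ⇒ {{}}{{{{}}S}S}S ⇒ {{}}{{{{}}{}}S}S ⇒ {{}}{{{{}}{}}{}}S ⇒ {{}}{{{{}}{}}{}}{}

S ⇒ {S}S   [S ::= { S } S]
{S}S ⇒ {{}}S   [S ::= { }]
{{}}S ⇒ {{}}{S}S   [S ::= { S } S]
{{}}{S}S ⇒ {{}}{{S}S}S   [S ::= { S } S]
{{}}{{S}S}S ⇒ {{}}{{{S}S}S}S   [S ::= { S } S]
{{}}{{{S}S}S}S ⇒ {{}}{{{{}}S}S}S   [S ::= { }]
{{}}{{{{}}S}S}S ⇒ {{}}{{{{}}{}}S}S   [S ::= { }]
{{}}{{{{}}{}}S}S ⇒ {{}}{{{{}}{}}{}}S   [S ::= { }]
{{}}{{{{}}{}}{}}S ⇒ {{}}{{{{}}{}}{}}{}   [S ::= { }]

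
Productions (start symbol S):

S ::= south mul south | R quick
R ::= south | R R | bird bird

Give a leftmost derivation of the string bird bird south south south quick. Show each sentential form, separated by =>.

S => R quick   [S ::= R quick]
R quick => R R quick   [R ::= R R]
R R quick => R R R quick   [R ::= R R]
R R R quick => bird bird R R quick   [R ::= bird bird]
bird bird R R quick => bird bird south R quick   [R ::= south]
bird bird south R quick => bird bird south R R quick   [R ::= R R]
bird bird south R R quick => bird bird south south R quick   [R ::= south]
bird bird south south R quick => bird bird south south south quick   [R ::= south]

S => R quick => R R quick => R R R quick => bird bird R R quick => bird bird south R quick => bird bird south R R quick => bird bird south south R quick => bird bird south south south quick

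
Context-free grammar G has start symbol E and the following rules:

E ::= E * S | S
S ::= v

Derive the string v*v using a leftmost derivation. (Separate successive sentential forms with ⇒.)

E ⇒ E*S   [E ::= E * S]
E*S ⇒ S*S   [E ::= S]
S*S ⇒ v*S   [S ::= v]
v*S ⇒ v*v   [S ::= v]

E⇒E*S⇒S*S⇒v*S⇒v*v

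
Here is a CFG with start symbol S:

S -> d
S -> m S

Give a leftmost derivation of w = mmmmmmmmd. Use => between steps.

S => mS   [S -> m S]
mS => mmS   [S -> m S]
mmS => mmmS   [S -> m S]
mmmS => mmmmS   [S -> m S]
mmmmS => mmmmmS   [S -> m S]
mmmmmS => mmmmmmS   [S -> m S]
mmmmmmS => mmmmmmmS   [S -> m S]
mmmmmmmS => mmmmmmmmS   [S -> m S]
mmmmmmmmS => mmmmmmmmd   [S -> d]

S=>mS=>mmS=>mmmS=>mmmmS=>mmmmmS=>mmmmmmS=>mmmmmmmS=>mmmmmmmmS=>mmmmmmmmd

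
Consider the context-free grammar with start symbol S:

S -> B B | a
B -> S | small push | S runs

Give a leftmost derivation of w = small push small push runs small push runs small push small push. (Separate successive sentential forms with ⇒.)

S ⇒ B B   [S -> B B]
B B ⇒ S B   [B -> S]
S B ⇒ B B B   [S -> B B]
B B B ⇒ S runs B B   [B -> S runs]
S runs B B ⇒ B B runs B B   [S -> B B]
B B runs B B ⇒ S runs B runs B B   [B -> S runs]
S runs B runs B B ⇒ B B runs B runs B B   [S -> B B]
B B runs B runs B B ⇒ small push B runs B runs B B   [B -> small push]
small push B runs B runs B B ⇒ small push small push runs B runs B B   [B -> small push]
small push small push runs B runs B B ⇒ small push small push runs small push runs B B   [B -> small push]
small push small push runs small push runs B B ⇒ small push small push runs small push runs small push B   [B -> small push]
small push small push runs small push runs small push B ⇒ small push small push runs small push runs small push small push   [B -> small push]

S ⇒ B B ⇒ S B ⇒ B B B ⇒ S runs B B ⇒ B B runs B B ⇒ S runs B runs B B ⇒ B B runs B runs B B ⇒ small push B runs B runs B B ⇒ small push small push runs B runs B B ⇒ small push small push runs small push runs B B ⇒ small push small push runs small push runs small push B ⇒ small push small push runs small push runs small push small push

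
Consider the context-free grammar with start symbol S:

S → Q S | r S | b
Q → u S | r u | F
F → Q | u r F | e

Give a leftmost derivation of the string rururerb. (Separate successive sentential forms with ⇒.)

S ⇒ QS   [S → Q S]
QS ⇒ ruS   [Q → r u]
ruS ⇒ rurS   [S → r S]
rurS ⇒ rurQS   [S → Q S]
rurQS ⇒ rurFS   [Q → F]
rurFS ⇒ rururFS   [F → u r F]
rururFS ⇒ rurureS   [F → e]
rurureS ⇒ rururerS   [S → r S]
rururerS ⇒ rururerb   [S → b]

S ⇒ QS ⇒ ruS ⇒ rurS ⇒ rurQS ⇒ rurFS ⇒ rururFS ⇒ rurureS ⇒ rururerS ⇒ rururerb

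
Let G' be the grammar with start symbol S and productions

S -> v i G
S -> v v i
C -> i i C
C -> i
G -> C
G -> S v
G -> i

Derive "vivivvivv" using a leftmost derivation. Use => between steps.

S => viG => viSv => viviGv => viviSvv => vivivvivv

S => viG   [S -> v i G]
viG => viSv   [G -> S v]
viSv => viviGv   [S -> v i G]
viviGv => viviSvv   [G -> S v]
viviSvv => vivivvivv   [S -> v v i]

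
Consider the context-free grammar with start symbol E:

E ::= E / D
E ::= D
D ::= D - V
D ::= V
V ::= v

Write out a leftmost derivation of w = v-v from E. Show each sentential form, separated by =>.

E => D => D-V => V-V => v-V => v-v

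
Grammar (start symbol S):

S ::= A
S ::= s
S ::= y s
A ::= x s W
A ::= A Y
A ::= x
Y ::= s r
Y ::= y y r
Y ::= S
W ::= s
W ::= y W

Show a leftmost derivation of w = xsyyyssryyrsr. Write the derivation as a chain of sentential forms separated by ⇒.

S⇒A⇒AY⇒AYY⇒AYYY⇒xsWYYY⇒xsyWYYY⇒xsyyWYYY⇒xsyyyWYYY⇒xsyyysYYY⇒xsyyyssrYY⇒xsyyyssryyrY⇒xsyyyssryyrsr

S ⇒ A   [S ::= A]
A ⇒ AY   [A ::= A Y]
AY ⇒ AYY   [A ::= A Y]
AYY ⇒ AYYY   [A ::= A Y]
AYYY ⇒ xsWYYY   [A ::= x s W]
xsWYYY ⇒ xsyWYYY   [W ::= y W]
xsyWYYY ⇒ xsyyWYYY   [W ::= y W]
xsyyWYYY ⇒ xsyyyWYYY   [W ::= y W]
xsyyyWYYY ⇒ xsyyysYYY   [W ::= s]
xsyyysYYY ⇒ xsyyyssrYY   [Y ::= s r]
xsyyyssrYY ⇒ xsyyyssryyrY   [Y ::= y y r]
xsyyyssryyrY ⇒ xsyyyssryyrsr   [Y ::= s r]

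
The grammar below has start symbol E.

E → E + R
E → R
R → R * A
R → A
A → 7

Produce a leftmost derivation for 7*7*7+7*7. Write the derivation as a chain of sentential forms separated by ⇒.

E ⇒ E+R ⇒ R+R ⇒ R*A+R ⇒ R*A*A+R ⇒ A*A*A+R ⇒ 7*A*A+R ⇒ 7*7*A+R ⇒ 7*7*7+R ⇒ 7*7*7+R*A ⇒ 7*7*7+A*A ⇒ 7*7*7+7*A ⇒ 7*7*7+7*7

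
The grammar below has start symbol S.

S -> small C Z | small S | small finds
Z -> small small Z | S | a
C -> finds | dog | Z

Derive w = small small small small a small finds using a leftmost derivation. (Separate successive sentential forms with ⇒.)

S ⇒ small S ⇒ small small C Z ⇒ small small Z Z ⇒ small small small small Z Z ⇒ small small small small a Z ⇒ small small small small a S ⇒ small small small small a small finds

S ⇒ small S   [S -> small S]
small S ⇒ small small C Z   [S -> small C Z]
small small C Z ⇒ small small Z Z   [C -> Z]
small small Z Z ⇒ small small small small Z Z   [Z -> small small Z]
small small small small Z Z ⇒ small small small small a Z   [Z -> a]
small small small small a Z ⇒ small small small small a S   [Z -> S]
small small small small a S ⇒ small small small small a small finds   [S -> small finds]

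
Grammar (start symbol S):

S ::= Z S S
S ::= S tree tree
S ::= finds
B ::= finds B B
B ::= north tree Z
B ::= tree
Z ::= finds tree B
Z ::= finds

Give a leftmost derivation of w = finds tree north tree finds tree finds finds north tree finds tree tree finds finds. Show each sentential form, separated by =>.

S => Z S S   [S ::= Z S S]
Z S S => finds tree B S S   [Z ::= finds tree B]
finds tree B S S => finds tree north tree Z S S   [B ::= north tree Z]
finds tree north tree Z S S => finds tree north tree finds tree B S S   [Z ::= finds tree B]
finds tree north tree finds tree B S S => finds tree north tree finds tree finds B B S S   [B ::= finds B B]
finds tree north tree finds tree finds B B S S => finds tree north tree finds tree finds finds B B B S S   [B ::= finds B B]
finds tree north tree finds tree finds finds B B B S S => finds tree north tree finds tree finds finds north tree Z B B S S   [B ::= north tree Z]
finds tree north tree finds tree finds finds north tree Z B B S S => finds tree north tree finds tree finds finds north tree finds B B S S   [Z ::= finds]
finds tree north tree finds tree finds finds north tree finds B B S S => finds tree north tree finds tree finds finds north tree finds tree B S S   [B ::= tree]
finds tree north tree finds tree finds finds north tree finds tree B S S => finds tree north tree finds tree finds finds north tree finds tree tree S S   [B ::= tree]
finds tree north tree finds tree finds finds north tree finds tree tree S S => finds tree north tree finds tree finds finds north tree finds tree tree finds S   [S ::= finds]
finds tree north tree finds tree finds finds north tree finds tree tree finds S => finds tree north tree finds tree finds finds north tree finds tree tree finds finds   [S ::= finds]

S => Z S S => finds tree B S S => finds tree north tree Z S S => finds tree north tree finds tree B S S => finds tree north tree finds tree finds B B S S => finds tree north tree finds tree finds finds B B B S S => finds tree north tree finds tree finds finds north tree Z B B S S => finds tree north tree finds tree finds finds north tree finds B B S S => finds tree north tree finds tree finds finds north tree finds tree B S S => finds tree north tree finds tree finds finds north tree finds tree tree S S => finds tree north tree finds tree finds finds north tree finds tree tree finds S => finds tree north tree finds tree finds finds north tree finds tree tree finds finds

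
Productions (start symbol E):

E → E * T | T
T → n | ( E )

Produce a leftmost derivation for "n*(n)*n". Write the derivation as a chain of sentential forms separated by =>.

E => E*T   [E → E * T]
E*T => E*T*T   [E → E * T]
E*T*T => T*T*T   [E → T]
T*T*T => n*T*T   [T → n]
n*T*T => n*(E)*T   [T → ( E )]
n*(E)*T => n*(T)*T   [E → T]
n*(T)*T => n*(n)*T   [T → n]
n*(n)*T => n*(n)*n   [T → n]

E => E*T => E*T*T => T*T*T => n*T*T => n*(E)*T => n*(T)*T => n*(n)*T => n*(n)*n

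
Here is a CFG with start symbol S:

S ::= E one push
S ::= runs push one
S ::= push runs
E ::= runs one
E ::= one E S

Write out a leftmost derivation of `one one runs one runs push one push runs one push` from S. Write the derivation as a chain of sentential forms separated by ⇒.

S ⇒ E one push ⇒ one E S one push ⇒ one one E S S one push ⇒ one one runs one S S one push ⇒ one one runs one runs push one S one push ⇒ one one runs one runs push one push runs one push

S ⇒ E one push   [S ::= E one push]
E one push ⇒ one E S one push   [E ::= one E S]
one E S one push ⇒ one one E S S one push   [E ::= one E S]
one one E S S one push ⇒ one one runs one S S one push   [E ::= runs one]
one one runs one S S one push ⇒ one one runs one runs push one S one push   [S ::= runs push one]
one one runs one runs push one S one push ⇒ one one runs one runs push one push runs one push   [S ::= push runs]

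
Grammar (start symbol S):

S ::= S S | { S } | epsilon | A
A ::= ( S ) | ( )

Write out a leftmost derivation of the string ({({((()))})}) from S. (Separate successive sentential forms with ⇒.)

S ⇒ A ⇒ (S) ⇒ ({S}) ⇒ ({A}) ⇒ ({(S)}) ⇒ ({({S})}) ⇒ ({({A})}) ⇒ ({({(S)})}) ⇒ ({({(A)})}) ⇒ ({({((S))})}) ⇒ ({({((A))})}) ⇒ ({({((()))})})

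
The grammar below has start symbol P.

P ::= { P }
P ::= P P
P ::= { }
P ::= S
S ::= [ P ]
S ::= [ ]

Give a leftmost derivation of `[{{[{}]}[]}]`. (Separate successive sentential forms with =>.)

P => S   [P ::= S]
S => [P]   [S ::= [ P ]]
[P] => [{P}]   [P ::= { P }]
[{P}] => [{PP}]   [P ::= P P]
[{PP}] => [{{P}P}]   [P ::= { P }]
[{{P}P}] => [{{S}P}]   [P ::= S]
[{{S}P}] => [{{[P]}P}]   [S ::= [ P ]]
[{{[P]}P}] => [{{[{}]}P}]   [P ::= { }]
[{{[{}]}P}] => [{{[{}]}S}]   [P ::= S]
[{{[{}]}S}] => [{{[{}]}[]}]   [S ::= [ ]]

P=>S=>[P]=>[{P}]=>[{PP}]=>[{{P}P}]=>[{{S}P}]=>[{{[P]}P}]=>[{{[{}]}P}]=>[{{[{}]}S}]=>[{{[{}]}[]}]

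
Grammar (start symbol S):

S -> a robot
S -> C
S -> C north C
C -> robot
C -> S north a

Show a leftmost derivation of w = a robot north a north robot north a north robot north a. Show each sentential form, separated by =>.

S => C => S north a => C north C north a => S north a north C north a => C north C north a north C north a => S north a north C north a north C north a => a robot north a north C north a north C north a => a robot north a north robot north a north C north a => a robot north a north robot north a north robot north a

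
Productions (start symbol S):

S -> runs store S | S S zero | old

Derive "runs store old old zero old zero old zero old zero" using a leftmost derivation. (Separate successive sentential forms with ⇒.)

S ⇒ S S zero ⇒ S S zero S zero ⇒ S S zero S zero S zero ⇒ S S zero S zero S zero S zero ⇒ runs store S S zero S zero S zero S zero ⇒ runs store old S zero S zero S zero S zero ⇒ runs store old old zero S zero S zero S zero ⇒ runs store old old zero old zero S zero S zero ⇒ runs store old old zero old zero old zero S zero ⇒ runs store old old zero old zero old zero old zero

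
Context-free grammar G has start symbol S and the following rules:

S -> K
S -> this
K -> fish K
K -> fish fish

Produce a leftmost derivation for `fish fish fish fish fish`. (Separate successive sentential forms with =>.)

S => K => fish K => fish fish K => fish fish fish K => fish fish fish fish fish

S => K   [S -> K]
K => fish K   [K -> fish K]
fish K => fish fish K   [K -> fish K]
fish fish K => fish fish fish K   [K -> fish K]
fish fish fish K => fish fish fish fish fish   [K -> fish fish]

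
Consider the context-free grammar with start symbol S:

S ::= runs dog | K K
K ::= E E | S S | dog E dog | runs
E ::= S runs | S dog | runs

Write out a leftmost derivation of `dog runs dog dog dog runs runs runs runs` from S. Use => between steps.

S => K K => E E K => S runs E K => K K runs E K => dog E dog K runs E K => dog S dog dog K runs E K => dog runs dog dog dog K runs E K => dog runs dog dog dog runs runs E K => dog runs dog dog dog runs runs runs K => dog runs dog dog dog runs runs runs runs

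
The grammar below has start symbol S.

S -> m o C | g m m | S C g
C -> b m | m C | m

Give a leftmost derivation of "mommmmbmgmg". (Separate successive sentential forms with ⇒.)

S ⇒ SCg   [S -> S C g]
SCg ⇒ SCgCg   [S -> S C g]
SCgCg ⇒ moCCgCg   [S -> m o C]
moCCgCg ⇒ momCCgCg   [C -> m C]
momCCgCg ⇒ mommCgCg   [C -> m]
mommCgCg ⇒ mommmCgCg   [C -> m C]
mommmCgCg ⇒ mommmmCgCg   [C -> m C]
mommmmCgCg ⇒ mommmmbmgCg   [C -> b m]
mommmmbmgCg ⇒ mommmmbmgmg   [C -> m]

S⇒SCg⇒SCgCg⇒moCCgCg⇒momCCgCg⇒mommCgCg⇒mommmCgCg⇒mommmmCgCg⇒mommmmbmgCg⇒mommmmbmgmg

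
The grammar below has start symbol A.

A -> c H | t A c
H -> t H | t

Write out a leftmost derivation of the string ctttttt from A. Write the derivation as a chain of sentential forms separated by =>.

A => cH => ctH => cttH => ctttH => cttttH => ctttttH => ctttttt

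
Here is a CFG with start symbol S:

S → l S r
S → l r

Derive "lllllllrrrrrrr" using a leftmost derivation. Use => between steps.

S => lSr => llSrr => lllSrrr => llllSrrrr => lllllSrrrrr => llllllSrrrrrr => lllllllrrrrrrr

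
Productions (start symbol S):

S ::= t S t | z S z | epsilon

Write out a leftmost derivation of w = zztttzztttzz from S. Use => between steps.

S => zSz => zzSzz => zztStzz => zzttSttzz => zztttStttzz => zztttzSztttzz => zztttzztttzz

S => zSz   [S ::= z S z]
zSz => zzSzz   [S ::= z S z]
zzSzz => zztStzz   [S ::= t S t]
zztStzz => zzttSttzz   [S ::= t S t]
zzttSttzz => zztttStttzz   [S ::= t S t]
zztttStttzz => zztttzSztttzz   [S ::= z S z]
zztttzSztttzz => zztttzztttzz   [S ::= epsilon]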